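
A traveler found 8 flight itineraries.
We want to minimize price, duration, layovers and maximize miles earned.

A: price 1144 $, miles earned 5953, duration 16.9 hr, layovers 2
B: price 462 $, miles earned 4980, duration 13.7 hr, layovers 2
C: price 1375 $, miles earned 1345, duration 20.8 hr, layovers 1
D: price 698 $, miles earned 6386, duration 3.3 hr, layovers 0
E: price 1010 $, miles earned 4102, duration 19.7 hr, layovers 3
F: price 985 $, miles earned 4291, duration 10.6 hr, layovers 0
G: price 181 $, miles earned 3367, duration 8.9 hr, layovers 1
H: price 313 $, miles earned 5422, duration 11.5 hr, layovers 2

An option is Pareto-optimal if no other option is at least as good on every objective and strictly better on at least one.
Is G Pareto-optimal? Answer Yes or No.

Yes

A: worse on price (1144 vs 181).
B: worse on price (462 vs 181).
C: worse on price (1375 vs 181).
D: worse on price (698 vs 181).
E: worse on price (1010 vs 181).
F: worse on price (985 vs 181).
H: worse on price (313 vs 181).
No option is at least as good as G on every objective and strictly better on one.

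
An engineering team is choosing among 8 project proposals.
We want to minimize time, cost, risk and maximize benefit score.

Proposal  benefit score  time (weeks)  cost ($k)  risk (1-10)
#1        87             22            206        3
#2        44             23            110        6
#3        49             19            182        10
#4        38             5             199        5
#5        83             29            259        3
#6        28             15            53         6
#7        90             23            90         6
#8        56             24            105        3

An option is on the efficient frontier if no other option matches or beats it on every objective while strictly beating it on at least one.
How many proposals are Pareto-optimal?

6

#1: not dominated.
#2: dominated by #7 (benefit score 90≥44, time 23≤23, cost 90≤110, risk 6≤6).
#3: not dominated.
#4: not dominated (best time).
#5: dominated by #1 (benefit score 87≥83, time 22≤29, cost 206≤259, risk 3≤3).
#6: not dominated (best cost).
#7: not dominated (best benefit score).
#8: not dominated.
Pareto-optimal: #1, #3, #4, #6, #7, #8 → 6.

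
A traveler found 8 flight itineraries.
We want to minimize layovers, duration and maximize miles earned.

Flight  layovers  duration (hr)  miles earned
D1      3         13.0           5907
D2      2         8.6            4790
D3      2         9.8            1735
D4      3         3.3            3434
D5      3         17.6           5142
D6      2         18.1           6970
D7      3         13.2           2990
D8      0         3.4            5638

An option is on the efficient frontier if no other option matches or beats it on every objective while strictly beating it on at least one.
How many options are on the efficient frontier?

4

D1: not dominated.
D2: dominated by D8 (layovers 0≤2, duration 3.4≤8.6, miles earned 5638≥4790).
D3: dominated by D2 (layovers 2≤2, duration 8.6≤9.8, miles earned 4790≥1735).
D4: not dominated (best duration).
D5: dominated by D1 (layovers 3≤3, duration 13.0≤17.6, miles earned 5907≥5142).
D6: not dominated (best miles earned).
D7: dominated by D1 (layovers 3≤3, duration 13.0≤13.2, miles earned 5907≥2990).
D8: not dominated (best layovers).
Pareto-optimal: D1, D4, D6, D8 → 4.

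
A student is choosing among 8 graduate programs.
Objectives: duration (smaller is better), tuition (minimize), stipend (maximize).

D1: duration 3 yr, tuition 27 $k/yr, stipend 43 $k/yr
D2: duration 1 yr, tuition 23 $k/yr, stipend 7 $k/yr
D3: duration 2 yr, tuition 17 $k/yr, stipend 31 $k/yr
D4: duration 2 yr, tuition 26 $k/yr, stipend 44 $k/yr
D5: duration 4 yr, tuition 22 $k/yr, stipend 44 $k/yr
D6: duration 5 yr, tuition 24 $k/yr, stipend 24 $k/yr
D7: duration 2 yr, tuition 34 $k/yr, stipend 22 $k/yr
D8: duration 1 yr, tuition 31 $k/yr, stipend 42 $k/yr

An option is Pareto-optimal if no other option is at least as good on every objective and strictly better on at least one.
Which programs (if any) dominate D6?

D3: duration 2≤5, tuition 17≤24, stipend 31≥24 — dominates D6.
D5: duration 4≤5, tuition 22≤24, stipend 44≥24 — dominates D6.
Others (D1, D2, D4, D7, D8) are each worse than D6 on at least one objective.

D3, D5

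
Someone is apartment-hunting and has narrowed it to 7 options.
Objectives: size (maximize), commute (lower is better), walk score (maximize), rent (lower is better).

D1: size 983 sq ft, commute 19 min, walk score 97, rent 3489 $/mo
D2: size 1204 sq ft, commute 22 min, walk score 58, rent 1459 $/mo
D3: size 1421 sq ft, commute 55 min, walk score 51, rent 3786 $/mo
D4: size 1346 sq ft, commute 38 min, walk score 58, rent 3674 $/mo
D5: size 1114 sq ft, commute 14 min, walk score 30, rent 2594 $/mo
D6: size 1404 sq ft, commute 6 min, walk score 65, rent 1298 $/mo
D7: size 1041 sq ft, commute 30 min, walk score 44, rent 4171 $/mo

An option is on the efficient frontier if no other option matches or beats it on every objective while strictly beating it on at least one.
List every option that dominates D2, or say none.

D6: size 1404≥1204, commute 6≤22, walk score 65≥58, rent 1298≤1459 — dominates D2.
Others (D1, D3, D4, D5, D7) are each worse than D2 on at least one objective.

D6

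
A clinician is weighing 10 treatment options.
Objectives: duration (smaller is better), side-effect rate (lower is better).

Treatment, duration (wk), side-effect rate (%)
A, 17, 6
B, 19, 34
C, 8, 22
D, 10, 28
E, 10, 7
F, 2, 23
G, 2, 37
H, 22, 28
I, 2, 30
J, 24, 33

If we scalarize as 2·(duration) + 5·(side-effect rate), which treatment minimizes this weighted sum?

A: 2·17 + 5·6 = 64
B: 2·19 + 5·34 = 208
C: 2·8 + 5·22 = 126
D: 2·10 + 5·28 = 160
E: 2·10 + 5·7 = 55
F: 2·2 + 5·23 = 119
G: 2·2 + 5·37 = 189
H: 2·22 + 5·28 = 184
I: 2·2 + 5·30 = 154
J: 2·24 + 5·33 = 213
Lowest: E at 55.

E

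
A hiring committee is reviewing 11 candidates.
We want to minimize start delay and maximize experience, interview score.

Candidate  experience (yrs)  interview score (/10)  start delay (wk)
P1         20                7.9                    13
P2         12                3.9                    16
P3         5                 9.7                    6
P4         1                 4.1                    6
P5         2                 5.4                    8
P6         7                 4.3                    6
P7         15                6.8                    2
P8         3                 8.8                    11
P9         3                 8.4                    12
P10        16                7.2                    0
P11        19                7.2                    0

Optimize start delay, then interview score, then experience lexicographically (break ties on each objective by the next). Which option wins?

First minimize start delay: best is 0, kept {P10, P11}.
Then maximize interview score: best is 7.2, kept {P10, P11}.
Then maximize experience: best is 19, kept {P11}.

P11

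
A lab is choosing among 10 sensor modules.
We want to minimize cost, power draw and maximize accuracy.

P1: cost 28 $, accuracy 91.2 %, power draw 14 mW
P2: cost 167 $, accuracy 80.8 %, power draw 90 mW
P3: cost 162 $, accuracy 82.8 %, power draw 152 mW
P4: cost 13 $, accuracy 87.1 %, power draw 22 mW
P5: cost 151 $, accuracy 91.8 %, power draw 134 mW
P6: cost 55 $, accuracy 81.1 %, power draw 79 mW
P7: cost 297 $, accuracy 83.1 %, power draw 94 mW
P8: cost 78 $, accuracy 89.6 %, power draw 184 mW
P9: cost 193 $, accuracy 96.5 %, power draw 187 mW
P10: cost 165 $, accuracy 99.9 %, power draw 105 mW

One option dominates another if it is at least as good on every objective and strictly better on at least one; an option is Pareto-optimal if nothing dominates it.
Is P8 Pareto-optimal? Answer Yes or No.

P1 vs P8: cost 28≤78, accuracy 91.2≥89.6, power draw 14≤184 — P1 is at least as good on every objective and strictly better on at least one, so P1 dominates P8.

No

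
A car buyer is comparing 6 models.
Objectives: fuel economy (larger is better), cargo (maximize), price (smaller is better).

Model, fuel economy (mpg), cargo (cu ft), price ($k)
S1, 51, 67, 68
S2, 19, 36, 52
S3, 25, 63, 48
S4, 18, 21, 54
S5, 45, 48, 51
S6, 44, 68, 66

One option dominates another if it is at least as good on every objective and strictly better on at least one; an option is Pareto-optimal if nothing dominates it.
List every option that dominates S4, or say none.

S2, S3, S5

S2: fuel economy 19≥18, cargo 36≥21, price 52≤54 — dominates S4.
S3: fuel economy 25≥18, cargo 63≥21, price 48≤54 — dominates S4.
S5: fuel economy 45≥18, cargo 48≥21, price 51≤54 — dominates S4.
Others (S1, S6) are each worse than S4 on at least one objective.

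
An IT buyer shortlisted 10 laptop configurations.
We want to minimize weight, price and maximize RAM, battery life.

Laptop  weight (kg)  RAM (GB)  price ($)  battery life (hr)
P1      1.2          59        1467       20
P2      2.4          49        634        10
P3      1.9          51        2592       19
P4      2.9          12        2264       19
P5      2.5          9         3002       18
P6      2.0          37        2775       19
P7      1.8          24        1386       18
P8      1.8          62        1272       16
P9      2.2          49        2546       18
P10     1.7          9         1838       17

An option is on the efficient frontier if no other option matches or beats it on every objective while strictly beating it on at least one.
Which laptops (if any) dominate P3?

P1

P1: weight 1.2≤1.9, RAM 59≥51, price 1467≤2592, battery life 20≥19 — dominates P3.
Others (P2, P4, P5, P6, P7, P8, P9, P10) are each worse than P3 on at least one objective.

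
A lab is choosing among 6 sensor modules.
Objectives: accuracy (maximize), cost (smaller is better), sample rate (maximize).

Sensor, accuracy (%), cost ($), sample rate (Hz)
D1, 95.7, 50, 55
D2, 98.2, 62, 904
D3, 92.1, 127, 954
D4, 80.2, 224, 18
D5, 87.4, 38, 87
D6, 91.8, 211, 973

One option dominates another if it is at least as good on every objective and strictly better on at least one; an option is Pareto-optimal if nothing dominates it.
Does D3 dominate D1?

No

D3 vs D1: D3 is worse on accuracy (92.1 vs 95.7), so it does not dominate D1.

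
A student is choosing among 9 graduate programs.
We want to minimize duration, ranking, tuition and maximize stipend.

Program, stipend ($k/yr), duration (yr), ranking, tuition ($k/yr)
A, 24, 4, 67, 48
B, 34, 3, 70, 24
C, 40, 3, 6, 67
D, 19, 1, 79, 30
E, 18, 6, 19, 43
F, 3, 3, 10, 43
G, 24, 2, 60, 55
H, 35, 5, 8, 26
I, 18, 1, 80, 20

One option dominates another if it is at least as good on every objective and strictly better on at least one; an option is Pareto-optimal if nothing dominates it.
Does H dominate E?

Yes

H vs E: stipend 35≥18, duration 5≤6, ranking 8≤19, tuition 26≤43 — H is at least as good on every objective with at least one strict improvement.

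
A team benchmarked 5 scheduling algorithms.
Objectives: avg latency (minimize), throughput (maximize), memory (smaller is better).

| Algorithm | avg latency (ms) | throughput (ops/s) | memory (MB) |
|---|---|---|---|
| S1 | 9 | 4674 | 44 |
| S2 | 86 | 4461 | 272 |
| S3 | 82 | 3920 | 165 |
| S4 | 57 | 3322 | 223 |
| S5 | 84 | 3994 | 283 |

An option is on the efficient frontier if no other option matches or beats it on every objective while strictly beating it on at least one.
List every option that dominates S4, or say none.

S1: avg latency 9≤57, throughput 4674≥3322, memory 44≤223 — dominates S4.
Others (S2, S3, S5) are each worse than S4 on at least one objective.

S1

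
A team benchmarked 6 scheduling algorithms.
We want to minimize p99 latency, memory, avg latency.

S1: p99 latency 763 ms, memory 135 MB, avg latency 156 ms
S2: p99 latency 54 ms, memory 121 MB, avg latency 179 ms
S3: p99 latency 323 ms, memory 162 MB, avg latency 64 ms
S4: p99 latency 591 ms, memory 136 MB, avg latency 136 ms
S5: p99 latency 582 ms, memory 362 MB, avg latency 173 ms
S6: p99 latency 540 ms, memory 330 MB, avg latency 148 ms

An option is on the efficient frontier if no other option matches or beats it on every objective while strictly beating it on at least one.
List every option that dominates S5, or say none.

S3, S6

S3: p99 latency 323≤582, memory 162≤362, avg latency 64≤173 — dominates S5.
S6: p99 latency 540≤582, memory 330≤362, avg latency 148≤173 — dominates S5.
Others (S1, S2, S4) are each worse than S5 on at least one objective.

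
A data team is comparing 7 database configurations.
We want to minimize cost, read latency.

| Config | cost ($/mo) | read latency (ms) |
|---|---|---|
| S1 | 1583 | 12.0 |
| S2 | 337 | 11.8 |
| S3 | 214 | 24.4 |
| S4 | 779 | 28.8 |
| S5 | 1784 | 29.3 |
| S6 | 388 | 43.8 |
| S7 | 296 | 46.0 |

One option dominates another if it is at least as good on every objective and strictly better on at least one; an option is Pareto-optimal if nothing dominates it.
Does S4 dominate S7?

No

S4 vs S7: S4 is worse on cost (779 vs 296), so it does not dominate S7.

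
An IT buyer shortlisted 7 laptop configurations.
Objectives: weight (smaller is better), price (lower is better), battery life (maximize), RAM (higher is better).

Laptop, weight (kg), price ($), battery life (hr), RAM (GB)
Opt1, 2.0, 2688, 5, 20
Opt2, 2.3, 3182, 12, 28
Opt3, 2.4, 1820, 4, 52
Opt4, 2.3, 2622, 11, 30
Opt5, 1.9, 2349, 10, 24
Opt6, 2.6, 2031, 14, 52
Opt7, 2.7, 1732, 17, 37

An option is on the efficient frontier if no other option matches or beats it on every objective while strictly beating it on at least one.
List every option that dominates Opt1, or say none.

Opt5: weight 1.9≤2.0, price 2349≤2688, battery life 10≥5, RAM 24≥20 — dominates Opt1.
Others (Opt2, Opt3, Opt4, Opt6, Opt7) are each worse than Opt1 on at least one objective.

Opt5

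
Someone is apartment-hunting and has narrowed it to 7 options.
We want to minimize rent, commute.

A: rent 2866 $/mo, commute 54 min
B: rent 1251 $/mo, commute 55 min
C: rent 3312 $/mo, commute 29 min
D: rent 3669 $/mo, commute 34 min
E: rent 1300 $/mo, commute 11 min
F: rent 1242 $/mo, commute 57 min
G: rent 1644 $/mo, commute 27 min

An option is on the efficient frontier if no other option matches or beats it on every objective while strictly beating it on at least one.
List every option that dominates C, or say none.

E, G

E: rent 1300≤3312, commute 11≤29 — dominates C.
G: rent 1644≤3312, commute 27≤29 — dominates C.
Others (A, B, D, F) are each worse than C on at least one objective.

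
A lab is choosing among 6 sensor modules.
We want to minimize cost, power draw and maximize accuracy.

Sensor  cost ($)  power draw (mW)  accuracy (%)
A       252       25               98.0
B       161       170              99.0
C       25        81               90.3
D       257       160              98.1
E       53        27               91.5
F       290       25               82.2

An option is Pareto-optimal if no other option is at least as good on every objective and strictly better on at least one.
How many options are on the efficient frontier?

5

A: not dominated.
B: not dominated (best accuracy).
C: not dominated (best cost).
D: not dominated.
E: not dominated.
F: dominated by A (cost 252≤290, power draw 25≤25, accuracy 98.0≥82.2).
Pareto-optimal: A, B, C, D, E → 5.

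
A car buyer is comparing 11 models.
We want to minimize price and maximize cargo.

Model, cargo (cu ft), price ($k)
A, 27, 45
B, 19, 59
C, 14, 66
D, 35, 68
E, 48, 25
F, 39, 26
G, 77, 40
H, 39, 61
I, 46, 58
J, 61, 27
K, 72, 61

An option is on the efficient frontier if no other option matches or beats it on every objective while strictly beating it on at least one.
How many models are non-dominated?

3

A: dominated by E (cargo 48≥27, price 25≤45).
B: dominated by A (cargo 27≥19, price 45≤59).
C: dominated by A (cargo 27≥14, price 45≤66).
D: dominated by E (cargo 48≥35, price 25≤68).
E: not dominated (best price).
F: dominated by E (cargo 48≥39, price 25≤26).
G: not dominated (best cargo).
H: dominated by E (cargo 48≥39, price 25≤61).
I: dominated by E (cargo 48≥46, price 25≤58).
J: not dominated.
K: dominated by G (cargo 77≥72, price 40≤61).
Pareto-optimal: E, G, J → 3.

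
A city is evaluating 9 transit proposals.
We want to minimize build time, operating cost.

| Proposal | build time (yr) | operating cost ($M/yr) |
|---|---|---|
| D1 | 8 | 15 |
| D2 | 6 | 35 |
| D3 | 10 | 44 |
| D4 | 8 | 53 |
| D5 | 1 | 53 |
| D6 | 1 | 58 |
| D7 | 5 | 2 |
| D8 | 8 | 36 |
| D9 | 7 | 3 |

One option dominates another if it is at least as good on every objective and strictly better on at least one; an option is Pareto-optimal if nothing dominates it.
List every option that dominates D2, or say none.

D7: build time 5≤6, operating cost 2≤35 — dominates D2.
Others (D1, D3, D4, D5, D6, D8, D9) are each worse than D2 on at least one objective.

D7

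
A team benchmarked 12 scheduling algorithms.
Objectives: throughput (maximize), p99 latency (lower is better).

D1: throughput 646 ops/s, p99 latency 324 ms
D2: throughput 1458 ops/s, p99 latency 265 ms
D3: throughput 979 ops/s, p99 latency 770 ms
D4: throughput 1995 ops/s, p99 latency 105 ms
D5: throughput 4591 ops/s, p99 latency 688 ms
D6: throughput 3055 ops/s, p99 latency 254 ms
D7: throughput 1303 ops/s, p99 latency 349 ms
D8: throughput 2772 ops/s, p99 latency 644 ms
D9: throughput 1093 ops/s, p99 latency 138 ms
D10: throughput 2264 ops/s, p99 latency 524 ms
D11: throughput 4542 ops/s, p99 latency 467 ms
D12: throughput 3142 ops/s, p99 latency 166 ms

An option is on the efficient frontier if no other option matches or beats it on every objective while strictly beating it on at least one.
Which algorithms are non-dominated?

D4, D5, D11, D12

D1: dominated by D2 (throughput 1458≥646, p99 latency 265≤324).
D2: dominated by D4 (throughput 1995≥1458, p99 latency 105≤265).
D3: dominated by D2 (throughput 1458≥979, p99 latency 265≤770).
D4: not dominated (best p99 latency).
D5: not dominated (best throughput).
D6: dominated by D12 (throughput 3142≥3055, p99 latency 166≤254).
D7: dominated by D2 (throughput 1458≥1303, p99 latency 265≤349).
D8: dominated by D6 (throughput 3055≥2772, p99 latency 254≤644).
D9: dominated by D4 (throughput 1995≥1093, p99 latency 105≤138).
D10: dominated by D6 (throughput 3055≥2264, p99 latency 254≤524).
D11: not dominated.
D12: not dominated.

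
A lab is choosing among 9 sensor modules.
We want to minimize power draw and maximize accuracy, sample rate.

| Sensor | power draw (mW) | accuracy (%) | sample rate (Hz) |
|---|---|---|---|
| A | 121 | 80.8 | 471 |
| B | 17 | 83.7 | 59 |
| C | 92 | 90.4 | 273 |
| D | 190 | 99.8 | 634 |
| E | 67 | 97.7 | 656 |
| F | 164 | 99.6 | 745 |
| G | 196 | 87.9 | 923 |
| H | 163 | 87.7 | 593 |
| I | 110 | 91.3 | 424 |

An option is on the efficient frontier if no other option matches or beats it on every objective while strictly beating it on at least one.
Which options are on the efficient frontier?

B, D, E, F, G

A: dominated by E (power draw 67≤121, accuracy 97.7≥80.8, sample rate 656≥471).
B: not dominated (best power draw).
C: dominated by E (power draw 67≤92, accuracy 97.7≥90.4, sample rate 656≥273).
D: not dominated (best accuracy).
E: not dominated.
F: not dominated.
G: not dominated (best sample rate).
H: dominated by E (power draw 67≤163, accuracy 97.7≥87.7, sample rate 656≥593).
I: dominated by E (power draw 67≤110, accuracy 97.7≥91.3, sample rate 656≥424).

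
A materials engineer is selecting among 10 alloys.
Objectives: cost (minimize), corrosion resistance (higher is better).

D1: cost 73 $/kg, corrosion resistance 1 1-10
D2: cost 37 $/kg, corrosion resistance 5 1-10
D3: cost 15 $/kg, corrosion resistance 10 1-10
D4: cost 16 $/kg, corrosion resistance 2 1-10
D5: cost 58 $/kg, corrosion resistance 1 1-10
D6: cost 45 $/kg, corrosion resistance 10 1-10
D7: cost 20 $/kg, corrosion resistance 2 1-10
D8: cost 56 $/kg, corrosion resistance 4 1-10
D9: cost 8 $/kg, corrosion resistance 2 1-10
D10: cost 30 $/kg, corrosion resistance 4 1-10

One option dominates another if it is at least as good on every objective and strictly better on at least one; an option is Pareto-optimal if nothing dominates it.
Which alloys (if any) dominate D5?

D2, D3, D4, D6, D7, D8, D9, D10

D2: cost 37≤58, corrosion resistance 5≥1 — dominates D5.
D3: cost 15≤58, corrosion resistance 10≥1 — dominates D5.
D4: cost 16≤58, corrosion resistance 2≥1 — dominates D5.
D6: cost 45≤58, corrosion resistance 10≥1 — dominates D5.
D7: cost 20≤58, corrosion resistance 2≥1 — dominates D5.
D8: cost 56≤58, corrosion resistance 4≥1 — dominates D5.
D9: cost 8≤58, corrosion resistance 2≥1 — dominates D5.
D10: cost 30≤58, corrosion resistance 4≥1 — dominates D5.
Others (D1) are each worse than D5 on at least one objective.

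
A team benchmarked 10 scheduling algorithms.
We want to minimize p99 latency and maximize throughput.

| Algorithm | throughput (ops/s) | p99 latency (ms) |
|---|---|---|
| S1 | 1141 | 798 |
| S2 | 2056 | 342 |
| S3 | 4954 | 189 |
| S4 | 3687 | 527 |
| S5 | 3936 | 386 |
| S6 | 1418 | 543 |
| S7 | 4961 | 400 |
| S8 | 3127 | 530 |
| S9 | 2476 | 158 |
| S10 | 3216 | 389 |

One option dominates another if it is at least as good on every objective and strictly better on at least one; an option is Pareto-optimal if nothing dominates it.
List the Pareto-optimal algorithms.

S3, S7, S9

S1: dominated by S2 (throughput 2056≥1141, p99 latency 342≤798).
S2: dominated by S3 (throughput 4954≥2056, p99 latency 189≤342).
S3: not dominated.
S4: dominated by S3 (throughput 4954≥3687, p99 latency 189≤527).
S5: dominated by S3 (throughput 4954≥3936, p99 latency 189≤386).
S6: dominated by S2 (throughput 2056≥1418, p99 latency 342≤543).
S7: not dominated (best throughput).
S8: dominated by S3 (throughput 4954≥3127, p99 latency 189≤530).
S9: not dominated (best p99 latency).
S10: dominated by S3 (throughput 4954≥3216, p99 latency 189≤389).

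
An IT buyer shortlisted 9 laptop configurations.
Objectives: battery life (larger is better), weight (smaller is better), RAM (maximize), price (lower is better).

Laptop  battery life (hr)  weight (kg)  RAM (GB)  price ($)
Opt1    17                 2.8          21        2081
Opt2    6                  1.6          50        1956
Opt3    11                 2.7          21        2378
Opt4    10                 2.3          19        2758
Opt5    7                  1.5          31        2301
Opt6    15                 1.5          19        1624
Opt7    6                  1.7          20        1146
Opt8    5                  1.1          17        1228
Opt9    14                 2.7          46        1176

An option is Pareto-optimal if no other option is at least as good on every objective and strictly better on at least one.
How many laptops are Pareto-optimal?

Opt1: not dominated (best battery life).
Opt2: not dominated (best RAM).
Opt3: dominated by Opt9 (battery life 14≥11, weight 2.7≤2.7, RAM 46≥21, price 1176≤2378).
Opt4: dominated by Opt6 (battery life 15≥10, weight 1.5≤2.3, RAM 19≥19, price 1624≤2758).
Opt5: not dominated.
Opt6: not dominated.
Opt7: not dominated (best price).
Opt8: not dominated (best weight).
Opt9: not dominated.
Pareto-optimal: Opt1, Opt2, Opt5, Opt6, Opt7, Opt8, Opt9 → 7.

7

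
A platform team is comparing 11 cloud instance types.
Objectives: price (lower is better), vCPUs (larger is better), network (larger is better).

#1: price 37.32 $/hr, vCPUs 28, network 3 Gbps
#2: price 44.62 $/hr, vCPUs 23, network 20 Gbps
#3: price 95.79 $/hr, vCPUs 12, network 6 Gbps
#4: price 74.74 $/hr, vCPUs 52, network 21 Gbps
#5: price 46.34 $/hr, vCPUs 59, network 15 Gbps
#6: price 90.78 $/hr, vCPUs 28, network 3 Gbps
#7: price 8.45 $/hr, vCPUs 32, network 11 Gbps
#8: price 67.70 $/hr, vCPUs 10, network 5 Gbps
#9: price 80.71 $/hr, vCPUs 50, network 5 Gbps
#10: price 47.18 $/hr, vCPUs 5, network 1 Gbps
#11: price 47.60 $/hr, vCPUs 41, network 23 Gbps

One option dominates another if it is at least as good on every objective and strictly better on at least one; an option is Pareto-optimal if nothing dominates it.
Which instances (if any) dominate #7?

#1: worse on price (37.32 vs 8.45).
#2: worse on price (44.62 vs 8.45).
#3: worse on price (95.79 vs 8.45).
#4: worse on price (74.74 vs 8.45).
#5: worse on price (46.34 vs 8.45).
#6: worse on price (90.78 vs 8.45).
#8: worse on price (67.70 vs 8.45).
#9: worse on price (80.71 vs 8.45).
#10: worse on price (47.18 vs 8.45).
#11: worse on price (47.60 vs 8.45).
No option dominates #7.

none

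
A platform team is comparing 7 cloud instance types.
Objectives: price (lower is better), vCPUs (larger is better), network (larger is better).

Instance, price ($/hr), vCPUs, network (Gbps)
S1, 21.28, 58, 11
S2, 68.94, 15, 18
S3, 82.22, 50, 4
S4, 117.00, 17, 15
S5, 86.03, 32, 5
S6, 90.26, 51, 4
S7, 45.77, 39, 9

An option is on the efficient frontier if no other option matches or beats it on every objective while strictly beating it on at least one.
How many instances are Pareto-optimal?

3

S1: not dominated (best price).
S2: not dominated (best network).
S3: dominated by S1 (price 21.28≤82.22, vCPUs 58≥50, network 11≥4).
S4: not dominated.
S5: dominated by S1 (price 21.28≤86.03, vCPUs 58≥32, network 11≥5).
S6: dominated by S1 (price 21.28≤90.26, vCPUs 58≥51, network 11≥4).
S7: dominated by S1 (price 21.28≤45.77, vCPUs 58≥39, network 11≥9).
Pareto-optimal: S1, S2, S4 → 3.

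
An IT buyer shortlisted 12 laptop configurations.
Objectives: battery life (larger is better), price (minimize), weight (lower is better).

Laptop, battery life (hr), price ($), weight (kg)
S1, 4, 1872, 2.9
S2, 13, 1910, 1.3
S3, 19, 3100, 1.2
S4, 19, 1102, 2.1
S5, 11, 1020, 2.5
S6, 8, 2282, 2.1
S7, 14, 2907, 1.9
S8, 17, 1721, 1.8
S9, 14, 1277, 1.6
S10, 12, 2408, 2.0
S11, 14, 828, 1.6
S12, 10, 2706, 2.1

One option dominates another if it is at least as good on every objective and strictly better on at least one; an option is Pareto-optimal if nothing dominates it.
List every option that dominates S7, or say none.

S8, S9, S11

S8: battery life 17≥14, price 1721≤2907, weight 1.8≤1.9 — dominates S7.
S9: battery life 14≥14, price 1277≤2907, weight 1.6≤1.9 — dominates S7.
S11: battery life 14≥14, price 828≤2907, weight 1.6≤1.9 — dominates S7.
Others (S1, S2, S3, S4, S5, S6, S10, S12) are each worse than S7 on at least one objective.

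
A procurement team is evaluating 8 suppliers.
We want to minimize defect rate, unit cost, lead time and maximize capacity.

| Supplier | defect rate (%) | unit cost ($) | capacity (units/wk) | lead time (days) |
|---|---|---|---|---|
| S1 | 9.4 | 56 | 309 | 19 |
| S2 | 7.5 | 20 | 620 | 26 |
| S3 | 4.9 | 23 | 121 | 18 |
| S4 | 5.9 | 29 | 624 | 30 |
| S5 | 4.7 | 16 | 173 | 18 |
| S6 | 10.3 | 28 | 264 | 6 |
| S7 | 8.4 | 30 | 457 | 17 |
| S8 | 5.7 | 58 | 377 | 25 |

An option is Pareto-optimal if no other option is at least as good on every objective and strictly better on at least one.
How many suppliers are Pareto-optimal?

6

S1: dominated by S7 (defect rate 8.4≤9.4, unit cost 30≤56, capacity 457≥309, lead time 17≤19).
S2: not dominated.
S3: dominated by S5 (defect rate 4.7≤4.9, unit cost 16≤23, capacity 173≥121, lead time 18≤18).
S4: not dominated (best capacity).
S5: not dominated (best defect rate).
S6: not dominated (best lead time).
S7: not dominated.
S8: not dominated.
Pareto-optimal: S2, S4, S5, S6, S7, S8 → 6.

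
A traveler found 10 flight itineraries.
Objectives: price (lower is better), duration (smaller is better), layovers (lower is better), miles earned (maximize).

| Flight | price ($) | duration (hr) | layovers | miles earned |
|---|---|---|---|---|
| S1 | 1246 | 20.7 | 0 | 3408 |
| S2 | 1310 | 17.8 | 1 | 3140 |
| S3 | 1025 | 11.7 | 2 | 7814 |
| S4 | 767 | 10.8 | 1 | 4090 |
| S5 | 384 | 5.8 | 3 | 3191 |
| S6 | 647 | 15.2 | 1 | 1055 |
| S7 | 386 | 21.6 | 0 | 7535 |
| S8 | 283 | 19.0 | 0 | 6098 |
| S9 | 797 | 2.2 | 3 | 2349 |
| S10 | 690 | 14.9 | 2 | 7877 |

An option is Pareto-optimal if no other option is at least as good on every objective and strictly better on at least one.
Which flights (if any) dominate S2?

S4: price 767≤1310, duration 10.8≤17.8, layovers 1≤1, miles earned 4090≥3140 — dominates S2.
Others (S1, S3, S5, S6, S7, S8, S9, S10) are each worse than S2 on at least one objective.

S4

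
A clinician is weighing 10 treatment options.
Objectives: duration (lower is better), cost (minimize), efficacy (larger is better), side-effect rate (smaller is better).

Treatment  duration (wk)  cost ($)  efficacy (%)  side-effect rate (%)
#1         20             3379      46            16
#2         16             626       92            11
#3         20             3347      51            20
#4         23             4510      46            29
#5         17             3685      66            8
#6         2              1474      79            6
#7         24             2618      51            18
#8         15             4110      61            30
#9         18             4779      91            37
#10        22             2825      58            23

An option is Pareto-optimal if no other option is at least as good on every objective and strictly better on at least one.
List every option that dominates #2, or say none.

#1: worse on duration (20 vs 16).
#3: worse on duration (20 vs 16).
#4: worse on duration (23 vs 16).
#5: worse on duration (17 vs 16).
#6: worse on cost (1474 vs 626).
#7: worse on duration (24 vs 16).
#8: worse on cost (4110 vs 626).
#9: worse on duration (18 vs 16).
#10: worse on duration (22 vs 16).
No option dominates #2.

none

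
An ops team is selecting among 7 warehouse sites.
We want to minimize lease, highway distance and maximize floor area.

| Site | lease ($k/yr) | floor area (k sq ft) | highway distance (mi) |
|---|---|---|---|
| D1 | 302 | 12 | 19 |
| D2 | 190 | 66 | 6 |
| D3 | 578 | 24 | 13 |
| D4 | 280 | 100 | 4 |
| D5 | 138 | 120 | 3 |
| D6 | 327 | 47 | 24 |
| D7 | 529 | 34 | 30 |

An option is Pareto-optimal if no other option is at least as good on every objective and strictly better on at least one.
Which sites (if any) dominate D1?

D2, D4, D5

D2: lease 190≤302, floor area 66≥12, highway distance 6≤19 — dominates D1.
D4: lease 280≤302, floor area 100≥12, highway distance 4≤19 — dominates D1.
D5: lease 138≤302, floor area 120≥12, highway distance 3≤19 — dominates D1.
Others (D3, D6, D7) are each worse than D1 on at least one objective.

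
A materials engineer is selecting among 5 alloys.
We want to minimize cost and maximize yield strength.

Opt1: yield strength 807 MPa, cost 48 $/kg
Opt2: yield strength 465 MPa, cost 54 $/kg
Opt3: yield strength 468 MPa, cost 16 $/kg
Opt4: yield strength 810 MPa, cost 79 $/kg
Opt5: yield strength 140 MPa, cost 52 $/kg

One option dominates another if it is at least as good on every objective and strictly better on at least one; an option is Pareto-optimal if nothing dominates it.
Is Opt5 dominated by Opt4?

No

Opt4 vs Opt5: Opt4 is worse on cost (79 vs 52), so it does not dominate Opt5.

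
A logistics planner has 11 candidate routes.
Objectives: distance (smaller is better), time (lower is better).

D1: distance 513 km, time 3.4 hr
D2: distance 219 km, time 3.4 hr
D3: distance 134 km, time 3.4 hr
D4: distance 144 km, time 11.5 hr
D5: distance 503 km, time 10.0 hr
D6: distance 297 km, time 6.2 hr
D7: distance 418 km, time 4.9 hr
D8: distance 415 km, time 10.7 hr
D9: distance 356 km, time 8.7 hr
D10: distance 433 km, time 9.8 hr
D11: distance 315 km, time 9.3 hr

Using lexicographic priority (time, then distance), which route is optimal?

First minimize time: best is 3.4, kept {D1, D2, D3}.
Then minimize distance: best is 134, kept {D3}.

D3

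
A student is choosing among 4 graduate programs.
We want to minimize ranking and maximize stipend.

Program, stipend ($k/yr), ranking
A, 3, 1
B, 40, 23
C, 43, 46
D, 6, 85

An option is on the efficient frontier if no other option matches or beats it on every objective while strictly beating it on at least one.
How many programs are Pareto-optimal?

3

A: not dominated (best ranking).
B: not dominated.
C: not dominated (best stipend).
D: dominated by B (stipend 40≥6, ranking 23≤85).
Pareto-optimal: A, B, C → 3.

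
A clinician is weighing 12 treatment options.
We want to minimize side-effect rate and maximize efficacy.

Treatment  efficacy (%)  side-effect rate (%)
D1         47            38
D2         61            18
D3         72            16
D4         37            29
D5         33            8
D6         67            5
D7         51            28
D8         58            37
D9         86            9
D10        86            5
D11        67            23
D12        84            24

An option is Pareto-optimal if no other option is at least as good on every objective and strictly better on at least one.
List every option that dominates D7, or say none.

D2, D3, D6, D9, D10, D11, D12

D2: efficacy 61≥51, side-effect rate 18≤28 — dominates D7.
D3: efficacy 72≥51, side-effect rate 16≤28 — dominates D7.
D6: efficacy 67≥51, side-effect rate 5≤28 — dominates D7.
D9: efficacy 86≥51, side-effect rate 9≤28 — dominates D7.
D10: efficacy 86≥51, side-effect rate 5≤28 — dominates D7.
D11: efficacy 67≥51, side-effect rate 23≤28 — dominates D7.
D12: efficacy 84≥51, side-effect rate 24≤28 — dominates D7.
Others (D1, D4, D5, D8) are each worse than D7 on at least one objective.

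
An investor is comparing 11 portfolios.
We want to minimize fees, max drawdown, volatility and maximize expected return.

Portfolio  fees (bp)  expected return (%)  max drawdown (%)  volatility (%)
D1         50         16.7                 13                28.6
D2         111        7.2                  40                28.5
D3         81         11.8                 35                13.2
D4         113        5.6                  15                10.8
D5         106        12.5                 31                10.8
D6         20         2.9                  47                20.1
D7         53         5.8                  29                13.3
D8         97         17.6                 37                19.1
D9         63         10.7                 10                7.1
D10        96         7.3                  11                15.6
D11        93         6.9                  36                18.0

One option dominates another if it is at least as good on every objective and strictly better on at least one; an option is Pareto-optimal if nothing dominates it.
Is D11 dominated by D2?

No

D2 vs D11: D2 is worse on fees (111 vs 93), so it does not dominate D11.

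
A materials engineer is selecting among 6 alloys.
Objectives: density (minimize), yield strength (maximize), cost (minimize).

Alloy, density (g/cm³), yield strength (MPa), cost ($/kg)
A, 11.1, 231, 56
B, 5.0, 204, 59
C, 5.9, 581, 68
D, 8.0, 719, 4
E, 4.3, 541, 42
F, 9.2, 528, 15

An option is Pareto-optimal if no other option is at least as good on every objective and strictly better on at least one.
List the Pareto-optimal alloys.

A: dominated by D (density 8.0≤11.1, yield strength 719≥231, cost 4≤56).
B: dominated by E (density 4.3≤5.0, yield strength 541≥204, cost 42≤59).
C: not dominated.
D: not dominated (best yield strength).
E: not dominated (best density).
F: dominated by D (density 8.0≤9.2, yield strength 719≥528, cost 4≤15).

C, D, E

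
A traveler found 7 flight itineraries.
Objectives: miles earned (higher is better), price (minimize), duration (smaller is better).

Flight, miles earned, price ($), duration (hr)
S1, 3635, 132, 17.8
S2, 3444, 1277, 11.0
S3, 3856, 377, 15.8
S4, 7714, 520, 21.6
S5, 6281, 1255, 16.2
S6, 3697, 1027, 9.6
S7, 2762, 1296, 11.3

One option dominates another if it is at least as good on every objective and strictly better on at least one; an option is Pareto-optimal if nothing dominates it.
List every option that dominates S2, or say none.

S6: miles earned 3697≥3444, price 1027≤1277, duration 9.6≤11.0 — dominates S2.
Others (S1, S3, S4, S5, S7) are each worse than S2 on at least one objective.

S6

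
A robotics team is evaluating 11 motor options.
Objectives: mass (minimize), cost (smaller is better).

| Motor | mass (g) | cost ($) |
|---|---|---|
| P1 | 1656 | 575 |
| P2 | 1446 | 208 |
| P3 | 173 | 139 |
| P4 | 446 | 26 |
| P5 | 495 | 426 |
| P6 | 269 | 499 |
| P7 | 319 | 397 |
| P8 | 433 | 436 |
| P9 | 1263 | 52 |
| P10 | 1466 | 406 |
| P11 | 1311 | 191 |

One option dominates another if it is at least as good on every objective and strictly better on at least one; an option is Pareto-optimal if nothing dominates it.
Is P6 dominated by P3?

Yes

P3 vs P6: mass 173≤269, cost 139≤499 — P3 is at least as good on every objective with at least one strict improvement.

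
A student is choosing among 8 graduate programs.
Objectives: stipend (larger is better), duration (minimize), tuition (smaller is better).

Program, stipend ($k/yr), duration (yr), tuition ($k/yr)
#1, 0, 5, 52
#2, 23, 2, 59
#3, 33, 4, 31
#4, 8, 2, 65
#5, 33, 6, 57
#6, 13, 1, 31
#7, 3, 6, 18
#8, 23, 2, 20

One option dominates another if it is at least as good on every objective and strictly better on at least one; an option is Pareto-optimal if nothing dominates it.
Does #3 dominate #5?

Yes

#3 vs #5: stipend 33≥33, duration 4≤6, tuition 31≤57 — #3 is at least as good on every objective with at least one strict improvement.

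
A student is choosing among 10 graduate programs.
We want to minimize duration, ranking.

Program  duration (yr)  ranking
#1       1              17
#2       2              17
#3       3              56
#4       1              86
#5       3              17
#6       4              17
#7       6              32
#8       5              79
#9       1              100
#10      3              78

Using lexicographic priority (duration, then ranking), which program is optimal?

First minimize duration: best is 1, kept {#1, #4, #9}.
Then minimize ranking: best is 17, kept {#1}.

#1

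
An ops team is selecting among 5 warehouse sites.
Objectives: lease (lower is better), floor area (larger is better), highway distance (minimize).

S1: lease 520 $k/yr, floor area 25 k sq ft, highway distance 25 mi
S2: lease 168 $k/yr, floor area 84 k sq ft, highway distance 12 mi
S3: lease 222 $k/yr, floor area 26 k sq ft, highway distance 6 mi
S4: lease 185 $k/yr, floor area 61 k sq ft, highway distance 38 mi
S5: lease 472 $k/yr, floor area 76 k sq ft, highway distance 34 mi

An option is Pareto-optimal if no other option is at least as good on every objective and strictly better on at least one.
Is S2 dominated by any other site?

S1: worse on lease (520 vs 168).
S3: worse on lease (222 vs 168).
S4: worse on lease (185 vs 168).
S5: worse on lease (472 vs 168).
No option is at least as good as S2 on every objective and strictly better on one.

No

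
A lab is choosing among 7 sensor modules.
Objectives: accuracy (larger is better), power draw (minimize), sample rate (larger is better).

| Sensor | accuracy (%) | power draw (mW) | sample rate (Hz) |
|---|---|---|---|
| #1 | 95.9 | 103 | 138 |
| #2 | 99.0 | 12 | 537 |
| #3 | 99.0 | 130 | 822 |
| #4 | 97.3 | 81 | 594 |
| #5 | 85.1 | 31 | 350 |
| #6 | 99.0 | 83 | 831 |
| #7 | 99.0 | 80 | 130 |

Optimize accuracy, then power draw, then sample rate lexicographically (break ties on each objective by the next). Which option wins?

#2

First maximize accuracy: best is 99.0, kept {#2, #3, #6, #7}.
Then minimize power draw: best is 12, kept {#2}.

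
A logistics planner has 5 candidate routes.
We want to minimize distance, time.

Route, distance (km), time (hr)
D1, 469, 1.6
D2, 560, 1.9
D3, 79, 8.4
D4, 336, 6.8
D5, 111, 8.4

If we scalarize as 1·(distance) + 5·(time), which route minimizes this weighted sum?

D1: 1·469 + 5·1.6 = 477.0
D2: 1·560 + 5·1.9 = 569.5
D3: 1·79 + 5·8.4 = 121.0
D4: 1·336 + 5·6.8 = 370.0
D5: 1·111 + 5·8.4 = 153.0
Lowest: D3 at 121.0.

D3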